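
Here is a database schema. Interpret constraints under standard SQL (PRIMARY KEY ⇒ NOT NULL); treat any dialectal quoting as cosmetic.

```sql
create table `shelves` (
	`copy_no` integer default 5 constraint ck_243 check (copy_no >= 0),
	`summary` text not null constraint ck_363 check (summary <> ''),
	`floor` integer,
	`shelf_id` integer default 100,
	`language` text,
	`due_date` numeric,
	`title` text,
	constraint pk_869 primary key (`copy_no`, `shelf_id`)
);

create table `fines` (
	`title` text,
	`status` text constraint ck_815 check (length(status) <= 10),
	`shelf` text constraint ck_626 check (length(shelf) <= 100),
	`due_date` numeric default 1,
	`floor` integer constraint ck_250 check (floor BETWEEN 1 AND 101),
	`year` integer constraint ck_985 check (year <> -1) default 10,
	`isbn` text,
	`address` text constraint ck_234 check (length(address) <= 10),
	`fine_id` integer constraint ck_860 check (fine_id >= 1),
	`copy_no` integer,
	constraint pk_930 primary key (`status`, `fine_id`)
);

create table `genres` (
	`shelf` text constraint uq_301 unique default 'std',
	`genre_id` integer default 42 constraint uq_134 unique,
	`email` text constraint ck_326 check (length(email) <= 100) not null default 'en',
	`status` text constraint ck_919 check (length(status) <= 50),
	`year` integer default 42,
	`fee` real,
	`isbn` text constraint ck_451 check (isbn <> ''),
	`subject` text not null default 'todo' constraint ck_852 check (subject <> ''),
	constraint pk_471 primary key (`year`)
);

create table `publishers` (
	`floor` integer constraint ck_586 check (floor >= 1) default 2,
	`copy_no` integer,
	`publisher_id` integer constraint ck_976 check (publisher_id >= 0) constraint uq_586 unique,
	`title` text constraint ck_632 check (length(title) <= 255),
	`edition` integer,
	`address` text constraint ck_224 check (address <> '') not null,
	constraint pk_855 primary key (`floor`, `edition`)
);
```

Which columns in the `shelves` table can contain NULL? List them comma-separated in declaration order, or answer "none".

floor, language, due_date, title

- copy_no: part of the PRIMARY KEY, which implies NOT NULL → not nullable.
- summary: declared NOT NULL → not nullable.
- floor: no NOT NULL constraint applies → nullable.
- shelf_id: part of the PRIMARY KEY, which implies NOT NULL → not nullable.
- language: no NOT NULL constraint applies → nullable.
- due_date: no NOT NULL constraint applies → nullable.
- title: no NOT NULL constraint applies → nullable.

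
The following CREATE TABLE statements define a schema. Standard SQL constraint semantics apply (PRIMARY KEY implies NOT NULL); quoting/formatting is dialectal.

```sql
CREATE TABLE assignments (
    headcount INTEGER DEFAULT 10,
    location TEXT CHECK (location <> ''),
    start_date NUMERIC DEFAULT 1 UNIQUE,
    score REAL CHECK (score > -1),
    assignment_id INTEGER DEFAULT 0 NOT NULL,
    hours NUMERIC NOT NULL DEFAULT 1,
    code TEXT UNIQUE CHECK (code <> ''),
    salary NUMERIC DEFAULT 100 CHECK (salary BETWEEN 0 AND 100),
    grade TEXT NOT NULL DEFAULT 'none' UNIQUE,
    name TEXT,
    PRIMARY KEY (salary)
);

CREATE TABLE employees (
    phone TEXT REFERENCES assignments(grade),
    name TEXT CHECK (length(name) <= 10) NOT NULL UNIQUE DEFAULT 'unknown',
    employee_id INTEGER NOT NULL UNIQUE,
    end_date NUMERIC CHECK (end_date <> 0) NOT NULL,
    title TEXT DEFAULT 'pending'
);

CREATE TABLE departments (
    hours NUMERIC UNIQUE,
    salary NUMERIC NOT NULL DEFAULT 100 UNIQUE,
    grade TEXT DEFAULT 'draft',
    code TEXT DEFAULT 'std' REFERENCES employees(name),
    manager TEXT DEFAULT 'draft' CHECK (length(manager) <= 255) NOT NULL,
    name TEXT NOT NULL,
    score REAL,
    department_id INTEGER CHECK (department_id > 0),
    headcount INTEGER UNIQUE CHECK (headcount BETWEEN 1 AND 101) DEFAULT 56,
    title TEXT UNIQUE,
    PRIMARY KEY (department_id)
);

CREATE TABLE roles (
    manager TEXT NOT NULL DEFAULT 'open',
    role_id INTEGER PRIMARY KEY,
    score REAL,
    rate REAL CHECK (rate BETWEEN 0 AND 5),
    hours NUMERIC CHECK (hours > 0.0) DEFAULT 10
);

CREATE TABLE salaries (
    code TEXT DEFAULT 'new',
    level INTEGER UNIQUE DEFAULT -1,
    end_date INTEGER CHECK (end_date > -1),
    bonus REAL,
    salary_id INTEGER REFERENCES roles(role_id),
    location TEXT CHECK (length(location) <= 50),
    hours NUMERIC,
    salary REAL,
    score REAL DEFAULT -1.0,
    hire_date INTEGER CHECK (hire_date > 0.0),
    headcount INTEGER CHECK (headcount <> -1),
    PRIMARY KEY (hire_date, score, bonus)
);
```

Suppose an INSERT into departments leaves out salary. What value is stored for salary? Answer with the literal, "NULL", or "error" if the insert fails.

salary has an explicit DEFAULT 100.
When the column is omitted from an INSERT, that default is used.

100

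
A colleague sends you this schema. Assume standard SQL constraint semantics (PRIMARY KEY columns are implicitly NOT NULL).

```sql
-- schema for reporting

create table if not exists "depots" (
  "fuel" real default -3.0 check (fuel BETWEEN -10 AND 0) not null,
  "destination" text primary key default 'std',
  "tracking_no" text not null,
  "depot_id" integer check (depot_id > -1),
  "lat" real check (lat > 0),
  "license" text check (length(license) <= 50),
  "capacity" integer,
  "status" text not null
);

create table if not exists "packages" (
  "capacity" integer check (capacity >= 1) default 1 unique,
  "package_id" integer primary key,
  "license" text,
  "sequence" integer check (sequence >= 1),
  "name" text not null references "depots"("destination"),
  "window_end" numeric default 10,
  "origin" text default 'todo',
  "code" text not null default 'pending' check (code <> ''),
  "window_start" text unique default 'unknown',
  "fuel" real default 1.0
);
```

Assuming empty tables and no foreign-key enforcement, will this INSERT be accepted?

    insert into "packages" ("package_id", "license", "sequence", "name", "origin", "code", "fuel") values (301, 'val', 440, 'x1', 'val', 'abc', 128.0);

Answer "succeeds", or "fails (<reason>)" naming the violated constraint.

NOT NULL columns: code is supplied; name is supplied; package_id is supplied.
CHECK constraints: 440 satisfies (sequence >= 1); 'abc' satisfies (code <> '').
No constraint is violated.

succeeds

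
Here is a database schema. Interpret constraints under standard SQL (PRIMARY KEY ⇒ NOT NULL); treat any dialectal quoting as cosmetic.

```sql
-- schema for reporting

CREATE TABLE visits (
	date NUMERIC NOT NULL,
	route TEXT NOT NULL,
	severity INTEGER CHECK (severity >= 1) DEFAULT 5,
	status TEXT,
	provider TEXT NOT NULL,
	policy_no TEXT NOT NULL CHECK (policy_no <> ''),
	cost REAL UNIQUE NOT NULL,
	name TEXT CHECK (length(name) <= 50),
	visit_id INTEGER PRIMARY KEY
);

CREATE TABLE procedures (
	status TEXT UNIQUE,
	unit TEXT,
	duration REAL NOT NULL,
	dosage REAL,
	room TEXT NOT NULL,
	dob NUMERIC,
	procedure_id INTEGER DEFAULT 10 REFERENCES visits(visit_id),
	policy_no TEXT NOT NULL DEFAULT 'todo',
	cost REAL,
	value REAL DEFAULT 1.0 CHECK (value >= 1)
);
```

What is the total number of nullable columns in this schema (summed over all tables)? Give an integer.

10

visits: 3 nullable (severity, status, name — PK (visit_id) and explicit NOT NULL columns excluded).
procedures: 7 nullable (status, unit, dosage, dob, procedure_id, cost, value — PK none and explicit NOT NULL columns excluded).
Total: 3 + 7 = 10.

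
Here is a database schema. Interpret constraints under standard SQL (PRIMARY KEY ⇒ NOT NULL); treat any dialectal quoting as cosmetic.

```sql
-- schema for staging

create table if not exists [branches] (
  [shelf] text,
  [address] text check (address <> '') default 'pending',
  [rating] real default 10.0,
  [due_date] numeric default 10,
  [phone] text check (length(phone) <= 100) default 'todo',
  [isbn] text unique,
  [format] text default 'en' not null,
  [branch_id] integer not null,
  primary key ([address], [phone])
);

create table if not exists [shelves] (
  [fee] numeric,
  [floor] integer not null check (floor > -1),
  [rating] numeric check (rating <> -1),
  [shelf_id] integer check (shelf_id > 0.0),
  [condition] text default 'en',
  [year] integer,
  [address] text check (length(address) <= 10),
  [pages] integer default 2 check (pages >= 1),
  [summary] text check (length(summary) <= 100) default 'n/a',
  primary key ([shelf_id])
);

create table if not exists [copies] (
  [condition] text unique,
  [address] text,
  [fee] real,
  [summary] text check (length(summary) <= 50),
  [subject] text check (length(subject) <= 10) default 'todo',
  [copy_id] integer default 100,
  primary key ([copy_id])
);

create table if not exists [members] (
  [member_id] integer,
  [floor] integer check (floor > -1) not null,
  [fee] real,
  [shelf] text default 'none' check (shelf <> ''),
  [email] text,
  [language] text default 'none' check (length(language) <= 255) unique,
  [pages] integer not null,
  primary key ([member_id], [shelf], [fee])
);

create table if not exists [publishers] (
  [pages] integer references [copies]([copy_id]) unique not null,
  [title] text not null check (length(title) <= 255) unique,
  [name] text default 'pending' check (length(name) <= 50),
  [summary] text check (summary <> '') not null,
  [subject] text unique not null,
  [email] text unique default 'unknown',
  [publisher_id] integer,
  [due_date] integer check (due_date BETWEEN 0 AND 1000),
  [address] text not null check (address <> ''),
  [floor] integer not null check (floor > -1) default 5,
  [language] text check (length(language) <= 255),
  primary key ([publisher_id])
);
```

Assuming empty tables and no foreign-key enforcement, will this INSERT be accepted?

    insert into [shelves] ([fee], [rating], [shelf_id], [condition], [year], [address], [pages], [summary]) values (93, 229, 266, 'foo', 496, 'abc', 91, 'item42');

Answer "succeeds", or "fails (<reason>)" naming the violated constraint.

fails (NOT NULL on floor)

floor is omitted from the column list and has no DEFAULT, so it would receive NULL.
But floor is declared NOT NULL.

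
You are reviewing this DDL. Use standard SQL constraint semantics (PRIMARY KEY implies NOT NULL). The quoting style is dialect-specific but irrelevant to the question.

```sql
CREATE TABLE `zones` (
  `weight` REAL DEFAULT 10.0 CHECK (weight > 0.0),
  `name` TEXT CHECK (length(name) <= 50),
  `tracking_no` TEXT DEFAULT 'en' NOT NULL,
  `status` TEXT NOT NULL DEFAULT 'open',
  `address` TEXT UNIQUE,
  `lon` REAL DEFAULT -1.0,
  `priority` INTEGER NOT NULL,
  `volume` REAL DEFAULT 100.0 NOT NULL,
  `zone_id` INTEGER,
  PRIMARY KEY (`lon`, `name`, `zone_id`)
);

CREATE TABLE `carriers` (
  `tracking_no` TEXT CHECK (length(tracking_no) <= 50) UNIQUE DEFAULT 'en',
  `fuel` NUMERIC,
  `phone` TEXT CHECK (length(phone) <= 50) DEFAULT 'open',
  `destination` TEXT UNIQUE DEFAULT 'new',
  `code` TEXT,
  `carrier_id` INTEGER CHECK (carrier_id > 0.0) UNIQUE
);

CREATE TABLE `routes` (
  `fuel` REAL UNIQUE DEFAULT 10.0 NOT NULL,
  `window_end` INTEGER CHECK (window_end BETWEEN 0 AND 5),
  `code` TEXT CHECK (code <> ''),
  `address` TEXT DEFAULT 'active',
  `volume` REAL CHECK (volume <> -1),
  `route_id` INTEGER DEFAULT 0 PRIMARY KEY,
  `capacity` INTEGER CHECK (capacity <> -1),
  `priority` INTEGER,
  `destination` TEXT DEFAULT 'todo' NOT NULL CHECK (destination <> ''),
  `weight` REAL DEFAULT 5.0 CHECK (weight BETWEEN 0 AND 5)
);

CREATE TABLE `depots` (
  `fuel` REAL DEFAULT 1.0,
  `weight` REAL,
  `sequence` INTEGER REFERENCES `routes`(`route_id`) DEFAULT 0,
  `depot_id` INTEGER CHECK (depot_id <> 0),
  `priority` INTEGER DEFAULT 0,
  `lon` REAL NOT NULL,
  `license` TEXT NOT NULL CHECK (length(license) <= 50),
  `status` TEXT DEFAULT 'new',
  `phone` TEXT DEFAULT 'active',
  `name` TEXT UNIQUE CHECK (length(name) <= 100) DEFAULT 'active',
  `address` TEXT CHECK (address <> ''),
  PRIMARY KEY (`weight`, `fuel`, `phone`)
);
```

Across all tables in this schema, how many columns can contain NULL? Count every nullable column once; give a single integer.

21

zones: 2 nullable (weight, address — PK (lon, name, zone_id) and explicit NOT NULL columns excluded).
carriers: 6 nullable (tracking_no, fuel, phone, destination, code, carrier_id — PK none and explicit NOT NULL columns excluded).
routes: 7 nullable (window_end, code, address, volume, capacity, priority, weight — PK (route_id) and explicit NOT NULL columns excluded).
depots: 6 nullable (sequence, depot_id, priority, status, name, address — PK (weight, fuel, phone) and explicit NOT NULL columns excluded).
Total: 2 + 6 + 7 + 6 = 21.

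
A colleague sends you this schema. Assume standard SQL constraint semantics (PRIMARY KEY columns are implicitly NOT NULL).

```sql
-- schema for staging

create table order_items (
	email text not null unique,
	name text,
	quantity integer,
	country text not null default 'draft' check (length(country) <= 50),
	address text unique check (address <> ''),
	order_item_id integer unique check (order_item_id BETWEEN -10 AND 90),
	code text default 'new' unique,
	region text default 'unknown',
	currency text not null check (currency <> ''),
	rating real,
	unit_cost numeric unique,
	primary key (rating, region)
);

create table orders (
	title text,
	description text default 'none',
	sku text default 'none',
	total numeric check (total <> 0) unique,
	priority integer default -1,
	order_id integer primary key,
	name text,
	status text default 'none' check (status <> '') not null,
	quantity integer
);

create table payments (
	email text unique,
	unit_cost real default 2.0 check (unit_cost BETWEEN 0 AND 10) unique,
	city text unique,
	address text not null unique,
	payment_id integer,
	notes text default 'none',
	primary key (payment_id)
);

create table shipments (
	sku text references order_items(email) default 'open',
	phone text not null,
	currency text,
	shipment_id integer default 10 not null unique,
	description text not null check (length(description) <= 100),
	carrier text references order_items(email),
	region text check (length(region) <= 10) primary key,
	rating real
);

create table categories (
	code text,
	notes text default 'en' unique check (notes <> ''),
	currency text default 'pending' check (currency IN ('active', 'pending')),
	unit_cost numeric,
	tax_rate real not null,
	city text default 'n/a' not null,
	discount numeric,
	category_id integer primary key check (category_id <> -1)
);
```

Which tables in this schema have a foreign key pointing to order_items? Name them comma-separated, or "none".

shipments

- shipments.sku references order_items(email).
- shipments.carrier references order_items(email).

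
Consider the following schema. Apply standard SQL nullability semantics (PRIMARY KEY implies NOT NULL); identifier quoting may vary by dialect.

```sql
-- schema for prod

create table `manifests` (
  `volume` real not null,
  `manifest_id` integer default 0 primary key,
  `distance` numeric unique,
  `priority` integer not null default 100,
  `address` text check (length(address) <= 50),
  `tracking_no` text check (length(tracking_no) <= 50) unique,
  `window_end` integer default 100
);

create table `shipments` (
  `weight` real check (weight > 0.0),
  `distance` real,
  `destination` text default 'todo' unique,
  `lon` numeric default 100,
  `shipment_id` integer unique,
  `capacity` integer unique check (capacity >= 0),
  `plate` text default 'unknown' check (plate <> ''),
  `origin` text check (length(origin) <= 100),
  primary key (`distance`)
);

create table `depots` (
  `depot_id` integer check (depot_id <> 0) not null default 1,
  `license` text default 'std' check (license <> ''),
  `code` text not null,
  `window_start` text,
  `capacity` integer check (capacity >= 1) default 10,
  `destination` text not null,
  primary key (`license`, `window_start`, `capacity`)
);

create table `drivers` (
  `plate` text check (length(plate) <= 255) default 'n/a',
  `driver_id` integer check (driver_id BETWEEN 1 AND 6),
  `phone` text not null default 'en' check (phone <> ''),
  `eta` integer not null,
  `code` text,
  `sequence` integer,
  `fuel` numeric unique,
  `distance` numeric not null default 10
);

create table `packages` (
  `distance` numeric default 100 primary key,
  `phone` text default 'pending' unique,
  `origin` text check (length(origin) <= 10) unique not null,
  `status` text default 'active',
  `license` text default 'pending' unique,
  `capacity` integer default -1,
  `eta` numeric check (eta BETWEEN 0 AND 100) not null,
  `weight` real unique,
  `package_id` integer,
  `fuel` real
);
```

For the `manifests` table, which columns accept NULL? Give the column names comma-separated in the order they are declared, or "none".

- volume: declared NOT NULL → not nullable.
- manifest_id: part of the PRIMARY KEY, which implies NOT NULL → not nullable.
- distance: UNIQUE does not imply NOT NULL → nullable.
- priority: declared NOT NULL → not nullable.
- address: CHECK does not forbid NULL (a CHECK constraint passes when its expression is NULL) → nullable.
- tracking_no: CHECK does not forbid NULL (a CHECK constraint passes when its expression is NULL) → nullable.
- window_end: DEFAULT only fills an omitted column; an explicit NULL is still allowed → nullable.

distance, address, tracking_no, window_end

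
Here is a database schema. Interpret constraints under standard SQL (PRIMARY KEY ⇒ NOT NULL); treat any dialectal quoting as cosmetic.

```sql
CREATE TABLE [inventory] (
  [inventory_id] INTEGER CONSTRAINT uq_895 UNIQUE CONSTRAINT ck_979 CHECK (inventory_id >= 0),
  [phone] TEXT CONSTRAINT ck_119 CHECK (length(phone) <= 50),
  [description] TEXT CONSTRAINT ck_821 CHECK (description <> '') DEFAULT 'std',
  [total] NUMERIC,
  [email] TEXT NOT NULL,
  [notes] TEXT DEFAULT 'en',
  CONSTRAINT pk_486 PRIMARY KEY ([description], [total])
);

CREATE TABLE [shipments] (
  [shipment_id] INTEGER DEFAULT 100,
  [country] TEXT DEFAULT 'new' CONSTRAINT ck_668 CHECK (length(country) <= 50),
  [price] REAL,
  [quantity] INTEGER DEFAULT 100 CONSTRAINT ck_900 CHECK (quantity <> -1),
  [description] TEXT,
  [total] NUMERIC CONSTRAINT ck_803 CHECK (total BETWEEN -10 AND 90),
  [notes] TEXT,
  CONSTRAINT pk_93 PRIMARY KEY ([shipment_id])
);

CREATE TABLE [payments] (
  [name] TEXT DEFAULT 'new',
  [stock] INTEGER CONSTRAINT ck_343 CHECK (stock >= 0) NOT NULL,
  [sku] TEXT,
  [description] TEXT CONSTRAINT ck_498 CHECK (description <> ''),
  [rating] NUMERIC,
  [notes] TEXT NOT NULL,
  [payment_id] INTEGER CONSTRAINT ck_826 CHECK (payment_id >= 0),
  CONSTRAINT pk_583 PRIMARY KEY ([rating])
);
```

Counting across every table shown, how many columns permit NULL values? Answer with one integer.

13

inventory: 3 nullable (inventory_id, phone, notes — PK (description, total) and explicit NOT NULL columns excluded).
shipments: 6 nullable (country, price, quantity, description, total, notes — PK (shipment_id) and explicit NOT NULL columns excluded).
payments: 4 nullable (name, sku, description, payment_id — PK (rating) and explicit NOT NULL columns excluded).
Total: 3 + 6 + 4 = 13.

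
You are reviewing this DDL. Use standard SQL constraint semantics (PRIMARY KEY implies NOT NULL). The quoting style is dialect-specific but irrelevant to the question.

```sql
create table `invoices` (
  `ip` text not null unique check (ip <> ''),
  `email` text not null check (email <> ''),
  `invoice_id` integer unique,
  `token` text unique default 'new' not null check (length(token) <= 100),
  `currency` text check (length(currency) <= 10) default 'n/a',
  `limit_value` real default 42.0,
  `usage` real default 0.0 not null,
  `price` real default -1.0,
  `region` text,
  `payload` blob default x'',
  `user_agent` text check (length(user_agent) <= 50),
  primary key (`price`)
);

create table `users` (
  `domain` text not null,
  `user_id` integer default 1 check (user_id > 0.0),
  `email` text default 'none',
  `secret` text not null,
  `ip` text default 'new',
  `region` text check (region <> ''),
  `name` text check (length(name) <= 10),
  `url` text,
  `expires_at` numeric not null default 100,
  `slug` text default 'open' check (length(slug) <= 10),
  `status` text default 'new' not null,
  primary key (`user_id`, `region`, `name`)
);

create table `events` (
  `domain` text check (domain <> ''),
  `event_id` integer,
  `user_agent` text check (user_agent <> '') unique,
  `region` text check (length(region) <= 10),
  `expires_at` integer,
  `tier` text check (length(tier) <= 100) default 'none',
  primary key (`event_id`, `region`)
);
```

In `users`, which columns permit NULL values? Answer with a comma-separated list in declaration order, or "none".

- domain: declared NOT NULL → not nullable.
- user_id: part of the PRIMARY KEY, which implies NOT NULL → not nullable.
- email: DEFAULT only fills an omitted column; an explicit NULL is still allowed → nullable.
- secret: declared NOT NULL → not nullable.
- ip: DEFAULT only fills an omitted column; an explicit NULL is still allowed → nullable.
- region: part of the PRIMARY KEY, which implies NOT NULL → not nullable.
- name: part of the PRIMARY KEY, which implies NOT NULL → not nullable.
- url: no NOT NULL constraint applies → nullable.
- expires_at: declared NOT NULL → not nullable.
- slug: CHECK does not forbid NULL (a CHECK constraint passes when its expression is NULL) → nullable.
- status: declared NOT NULL → not nullable.

email, ip, url, slug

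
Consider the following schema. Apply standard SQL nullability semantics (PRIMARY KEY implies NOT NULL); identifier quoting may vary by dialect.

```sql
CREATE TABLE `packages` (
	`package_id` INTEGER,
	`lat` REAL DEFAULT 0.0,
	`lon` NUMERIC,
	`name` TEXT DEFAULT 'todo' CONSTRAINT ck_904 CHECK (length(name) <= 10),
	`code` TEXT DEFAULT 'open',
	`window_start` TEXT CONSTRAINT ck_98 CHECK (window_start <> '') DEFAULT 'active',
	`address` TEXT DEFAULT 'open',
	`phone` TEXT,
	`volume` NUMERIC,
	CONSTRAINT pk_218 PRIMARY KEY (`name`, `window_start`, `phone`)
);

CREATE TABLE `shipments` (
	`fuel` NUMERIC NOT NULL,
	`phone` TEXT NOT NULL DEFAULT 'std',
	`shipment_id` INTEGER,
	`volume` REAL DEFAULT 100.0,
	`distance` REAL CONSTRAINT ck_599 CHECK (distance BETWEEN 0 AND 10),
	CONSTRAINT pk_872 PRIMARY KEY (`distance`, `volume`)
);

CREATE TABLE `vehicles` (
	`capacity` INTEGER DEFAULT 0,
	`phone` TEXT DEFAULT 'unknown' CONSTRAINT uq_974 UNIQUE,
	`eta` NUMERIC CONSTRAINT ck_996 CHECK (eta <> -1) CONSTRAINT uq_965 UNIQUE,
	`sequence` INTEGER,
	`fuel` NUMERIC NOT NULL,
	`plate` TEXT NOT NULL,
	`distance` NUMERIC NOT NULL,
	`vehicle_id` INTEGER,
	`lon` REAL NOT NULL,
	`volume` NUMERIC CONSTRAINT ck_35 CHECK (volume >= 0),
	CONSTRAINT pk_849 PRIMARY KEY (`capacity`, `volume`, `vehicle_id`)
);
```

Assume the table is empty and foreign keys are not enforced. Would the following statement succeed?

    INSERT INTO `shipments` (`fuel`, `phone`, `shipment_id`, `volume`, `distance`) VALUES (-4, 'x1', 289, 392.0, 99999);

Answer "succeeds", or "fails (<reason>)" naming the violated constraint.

The value 99999 for distance violates CHECK (distance BETWEEN 0 AND 10).

fails (CHECK on distance)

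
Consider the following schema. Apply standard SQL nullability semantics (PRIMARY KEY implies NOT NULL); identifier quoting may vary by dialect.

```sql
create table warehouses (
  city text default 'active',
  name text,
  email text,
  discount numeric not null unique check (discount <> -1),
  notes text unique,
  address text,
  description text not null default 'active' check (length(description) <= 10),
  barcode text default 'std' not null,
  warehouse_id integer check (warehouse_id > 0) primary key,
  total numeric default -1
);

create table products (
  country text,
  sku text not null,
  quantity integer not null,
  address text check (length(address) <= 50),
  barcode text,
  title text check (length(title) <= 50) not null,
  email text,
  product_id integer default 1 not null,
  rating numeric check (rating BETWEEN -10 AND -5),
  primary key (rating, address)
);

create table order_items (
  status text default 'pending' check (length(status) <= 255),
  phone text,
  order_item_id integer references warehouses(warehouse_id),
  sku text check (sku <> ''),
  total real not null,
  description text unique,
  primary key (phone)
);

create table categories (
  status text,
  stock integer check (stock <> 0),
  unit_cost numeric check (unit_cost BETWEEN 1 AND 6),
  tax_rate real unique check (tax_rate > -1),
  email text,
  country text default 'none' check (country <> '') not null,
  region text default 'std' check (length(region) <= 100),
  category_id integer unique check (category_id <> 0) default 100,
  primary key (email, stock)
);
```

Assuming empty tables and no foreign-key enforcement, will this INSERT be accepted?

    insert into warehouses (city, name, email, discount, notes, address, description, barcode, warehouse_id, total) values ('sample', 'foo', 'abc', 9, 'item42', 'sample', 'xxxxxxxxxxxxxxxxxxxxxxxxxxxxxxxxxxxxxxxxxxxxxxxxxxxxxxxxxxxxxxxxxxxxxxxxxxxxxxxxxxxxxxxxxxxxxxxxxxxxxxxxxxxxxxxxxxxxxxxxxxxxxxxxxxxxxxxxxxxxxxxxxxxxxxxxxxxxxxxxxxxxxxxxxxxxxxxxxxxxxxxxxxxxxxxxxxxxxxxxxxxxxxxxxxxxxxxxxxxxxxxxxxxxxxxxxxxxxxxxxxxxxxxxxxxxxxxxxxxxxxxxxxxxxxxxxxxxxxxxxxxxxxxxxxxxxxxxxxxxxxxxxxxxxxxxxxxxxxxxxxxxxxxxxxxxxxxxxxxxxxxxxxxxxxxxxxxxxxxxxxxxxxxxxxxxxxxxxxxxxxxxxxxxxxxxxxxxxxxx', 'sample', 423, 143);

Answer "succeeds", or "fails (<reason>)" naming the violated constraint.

fails (CHECK on description)

The value 'xxxxxxxxxxxxxxxxxxxxxxxxxxxxxxxxxxxxxxxxxxxxxxxxxxxxxxxxxxxxxxxxxxxxxxxxxxxxxxxxxxxxxxxxxxxxxxxxxxxxxxxxxxxxxxxxxxxxxxxxxxxxxxxxxxxxxxxxxxxxxxxxxxxxxxxxxxxxxxxxxxxxxxxxxxxxxxxxxxxxxxxxxxxxxxxxxxxxxxxxxxxxxxxxxxxxxxxxxxxxxxxxxxxxxxxxxxxxxxxxxxxxxxxxxxxxxxxxxxxxxxxxxxxxxxxxxxxxxxxxxxxxxxxxxxxxxxxxxxxxxxxxxxxxxxxxxxxxxxxxxxxxxxxxxxxxxxxxxxxxxxxxxxxxxxxxxxxxxxxxxxxxxxxxxxxxxxxxxxxxxxxxxxxxxxxxxxxxxxxx' for description violates CHECK (length(description) <= 10).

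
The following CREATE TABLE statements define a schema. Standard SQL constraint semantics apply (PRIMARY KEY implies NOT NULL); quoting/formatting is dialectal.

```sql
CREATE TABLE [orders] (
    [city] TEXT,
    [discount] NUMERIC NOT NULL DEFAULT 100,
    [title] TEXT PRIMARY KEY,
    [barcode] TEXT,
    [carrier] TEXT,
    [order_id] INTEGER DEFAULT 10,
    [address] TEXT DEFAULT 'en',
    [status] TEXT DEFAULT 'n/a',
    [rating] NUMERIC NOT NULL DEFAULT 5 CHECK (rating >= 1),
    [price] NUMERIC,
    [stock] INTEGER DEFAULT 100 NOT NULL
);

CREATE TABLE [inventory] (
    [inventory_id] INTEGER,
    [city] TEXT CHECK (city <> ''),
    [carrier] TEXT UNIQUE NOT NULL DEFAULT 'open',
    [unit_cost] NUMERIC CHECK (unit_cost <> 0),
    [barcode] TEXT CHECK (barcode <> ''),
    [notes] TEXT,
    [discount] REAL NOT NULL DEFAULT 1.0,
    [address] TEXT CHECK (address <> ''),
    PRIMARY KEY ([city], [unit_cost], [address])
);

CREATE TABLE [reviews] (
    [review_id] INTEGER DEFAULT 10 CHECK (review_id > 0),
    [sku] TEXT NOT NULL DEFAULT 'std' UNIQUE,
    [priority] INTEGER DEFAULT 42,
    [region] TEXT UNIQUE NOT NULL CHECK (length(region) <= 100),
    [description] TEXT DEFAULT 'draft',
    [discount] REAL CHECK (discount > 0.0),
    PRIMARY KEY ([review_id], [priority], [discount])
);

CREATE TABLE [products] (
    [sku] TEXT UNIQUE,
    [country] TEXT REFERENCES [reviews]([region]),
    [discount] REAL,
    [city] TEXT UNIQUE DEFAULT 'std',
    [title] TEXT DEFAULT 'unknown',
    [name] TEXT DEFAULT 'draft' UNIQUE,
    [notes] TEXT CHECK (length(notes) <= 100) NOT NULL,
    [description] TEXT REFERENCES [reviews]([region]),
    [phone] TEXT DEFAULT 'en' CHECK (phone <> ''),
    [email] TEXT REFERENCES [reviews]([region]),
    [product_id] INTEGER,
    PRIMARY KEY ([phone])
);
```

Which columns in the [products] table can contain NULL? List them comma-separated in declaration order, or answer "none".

sku, country, discount, city, title, name, description, email, product_id

- sku: UNIQUE does not imply NOT NULL → nullable.
- country: a foreign key column may be NULL unless separately constrained → nullable.
- discount: no NOT NULL constraint applies → nullable.
- city: UNIQUE does not imply NOT NULL → nullable.
- title: DEFAULT only fills an omitted column; an explicit NULL is still allowed → nullable.
- name: UNIQUE does not imply NOT NULL → nullable.
- notes: declared NOT NULL → not nullable.
- description: a foreign key column may be NULL unless separately constrained → nullable.
- phone: part of the PRIMARY KEY, which implies NOT NULL → not nullable.
- email: a foreign key column may be NULL unless separately constrained → nullable.
- product_id: no NOT NULL constraint applies → nullable.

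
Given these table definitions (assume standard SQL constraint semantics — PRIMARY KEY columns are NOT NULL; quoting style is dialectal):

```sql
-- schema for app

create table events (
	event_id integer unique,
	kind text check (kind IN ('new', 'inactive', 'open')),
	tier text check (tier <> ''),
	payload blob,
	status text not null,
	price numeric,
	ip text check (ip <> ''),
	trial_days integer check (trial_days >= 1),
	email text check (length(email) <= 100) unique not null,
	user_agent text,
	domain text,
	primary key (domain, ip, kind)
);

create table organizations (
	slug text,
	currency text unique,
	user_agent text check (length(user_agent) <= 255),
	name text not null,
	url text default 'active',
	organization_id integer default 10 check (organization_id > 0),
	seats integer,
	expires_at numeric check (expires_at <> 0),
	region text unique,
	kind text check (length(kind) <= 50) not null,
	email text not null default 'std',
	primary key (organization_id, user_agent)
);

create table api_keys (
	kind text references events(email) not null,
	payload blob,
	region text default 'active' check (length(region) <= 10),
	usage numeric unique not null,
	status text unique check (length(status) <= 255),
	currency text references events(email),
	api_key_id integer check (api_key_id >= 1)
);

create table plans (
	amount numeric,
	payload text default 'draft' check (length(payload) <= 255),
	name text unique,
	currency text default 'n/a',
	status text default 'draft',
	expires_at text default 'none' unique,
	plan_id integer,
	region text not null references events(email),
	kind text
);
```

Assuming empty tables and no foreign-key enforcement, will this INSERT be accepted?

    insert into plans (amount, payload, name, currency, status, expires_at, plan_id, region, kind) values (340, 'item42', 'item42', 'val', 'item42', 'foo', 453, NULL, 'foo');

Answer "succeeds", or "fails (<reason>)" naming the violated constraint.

region is explicitly set to NULL, but region is declared NOT NULL.

fails (NOT NULL on region)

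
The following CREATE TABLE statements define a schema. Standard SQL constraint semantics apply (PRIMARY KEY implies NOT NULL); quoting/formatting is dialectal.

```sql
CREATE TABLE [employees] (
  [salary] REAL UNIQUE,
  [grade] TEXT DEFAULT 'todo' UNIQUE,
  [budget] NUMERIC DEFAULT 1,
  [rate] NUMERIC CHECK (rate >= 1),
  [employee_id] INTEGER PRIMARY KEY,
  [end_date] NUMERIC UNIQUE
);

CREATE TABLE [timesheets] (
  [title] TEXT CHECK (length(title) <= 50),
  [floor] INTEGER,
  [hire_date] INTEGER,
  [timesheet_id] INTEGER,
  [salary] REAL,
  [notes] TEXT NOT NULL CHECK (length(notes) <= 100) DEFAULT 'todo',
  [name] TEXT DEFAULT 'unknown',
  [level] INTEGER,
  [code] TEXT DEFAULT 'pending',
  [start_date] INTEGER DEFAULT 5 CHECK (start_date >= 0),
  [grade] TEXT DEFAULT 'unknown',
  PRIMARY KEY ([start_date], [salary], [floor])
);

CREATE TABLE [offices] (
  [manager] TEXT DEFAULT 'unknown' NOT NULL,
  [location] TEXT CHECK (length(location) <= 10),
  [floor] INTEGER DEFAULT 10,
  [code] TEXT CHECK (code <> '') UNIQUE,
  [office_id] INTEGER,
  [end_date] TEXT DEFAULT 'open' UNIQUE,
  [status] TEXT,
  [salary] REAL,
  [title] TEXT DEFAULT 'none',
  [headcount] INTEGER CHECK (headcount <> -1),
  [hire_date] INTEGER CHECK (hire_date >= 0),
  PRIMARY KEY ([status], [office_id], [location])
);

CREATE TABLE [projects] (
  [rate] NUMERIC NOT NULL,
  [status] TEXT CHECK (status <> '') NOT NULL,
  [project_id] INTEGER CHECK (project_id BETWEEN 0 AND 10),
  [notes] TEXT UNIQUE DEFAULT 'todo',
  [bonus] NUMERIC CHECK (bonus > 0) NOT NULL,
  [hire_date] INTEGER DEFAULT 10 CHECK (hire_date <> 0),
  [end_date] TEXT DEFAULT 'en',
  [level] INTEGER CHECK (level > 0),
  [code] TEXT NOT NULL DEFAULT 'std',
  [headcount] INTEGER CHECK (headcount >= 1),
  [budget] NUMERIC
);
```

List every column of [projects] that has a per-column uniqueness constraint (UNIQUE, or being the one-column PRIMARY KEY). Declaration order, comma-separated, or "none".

notes

- rate: no UNIQUE or single-column PK constraint.
- status: no UNIQUE or single-column PK constraint.
- project_id: no UNIQUE or single-column PK constraint.
- notes: declared UNIQUE → unique.
- bonus: no UNIQUE or single-column PK constraint.
- hire_date: no UNIQUE or single-column PK constraint.
- end_date: no UNIQUE or single-column PK constraint.
- level: no UNIQUE or single-column PK constraint.
- code: no UNIQUE or single-column PK constraint.
- headcount: no UNIQUE or single-column PK constraint.
- budget: no UNIQUE or single-column PK constraint.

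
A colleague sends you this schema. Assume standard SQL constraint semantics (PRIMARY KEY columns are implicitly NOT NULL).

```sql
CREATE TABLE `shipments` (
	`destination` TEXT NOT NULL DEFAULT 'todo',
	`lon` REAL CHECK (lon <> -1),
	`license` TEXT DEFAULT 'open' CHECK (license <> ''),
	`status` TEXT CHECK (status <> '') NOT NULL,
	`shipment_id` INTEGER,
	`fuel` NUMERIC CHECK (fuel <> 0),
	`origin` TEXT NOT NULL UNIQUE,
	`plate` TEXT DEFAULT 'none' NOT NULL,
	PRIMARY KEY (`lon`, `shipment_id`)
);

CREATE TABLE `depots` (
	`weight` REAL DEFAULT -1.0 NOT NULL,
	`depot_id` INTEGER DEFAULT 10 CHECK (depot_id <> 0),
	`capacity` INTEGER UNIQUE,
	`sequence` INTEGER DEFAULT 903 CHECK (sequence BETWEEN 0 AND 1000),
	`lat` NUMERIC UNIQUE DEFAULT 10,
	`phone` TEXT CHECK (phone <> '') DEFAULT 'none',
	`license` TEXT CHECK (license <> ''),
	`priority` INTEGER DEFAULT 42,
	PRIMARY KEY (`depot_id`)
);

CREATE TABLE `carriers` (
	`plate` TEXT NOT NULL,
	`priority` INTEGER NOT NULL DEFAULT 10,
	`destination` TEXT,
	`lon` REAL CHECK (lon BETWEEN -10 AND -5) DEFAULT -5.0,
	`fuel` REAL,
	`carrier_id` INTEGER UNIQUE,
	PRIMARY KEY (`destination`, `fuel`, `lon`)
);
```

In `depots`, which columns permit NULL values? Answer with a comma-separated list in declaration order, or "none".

capacity, sequence, lat, phone, license, priority

- weight: declared NOT NULL → not nullable.
- depot_id: part of the PRIMARY KEY, which implies NOT NULL → not nullable.
- capacity: UNIQUE does not imply NOT NULL → nullable.
- sequence: CHECK does not forbid NULL (a CHECK constraint passes when its expression is NULL) → nullable.
- lat: UNIQUE does not imply NOT NULL → nullable.
- phone: CHECK does not forbid NULL (a CHECK constraint passes when its expression is NULL) → nullable.
- license: CHECK does not forbid NULL (a CHECK constraint passes when its expression is NULL) → nullable.
- priority: DEFAULT only fills an omitted column; an explicit NULL is still allowed → nullable.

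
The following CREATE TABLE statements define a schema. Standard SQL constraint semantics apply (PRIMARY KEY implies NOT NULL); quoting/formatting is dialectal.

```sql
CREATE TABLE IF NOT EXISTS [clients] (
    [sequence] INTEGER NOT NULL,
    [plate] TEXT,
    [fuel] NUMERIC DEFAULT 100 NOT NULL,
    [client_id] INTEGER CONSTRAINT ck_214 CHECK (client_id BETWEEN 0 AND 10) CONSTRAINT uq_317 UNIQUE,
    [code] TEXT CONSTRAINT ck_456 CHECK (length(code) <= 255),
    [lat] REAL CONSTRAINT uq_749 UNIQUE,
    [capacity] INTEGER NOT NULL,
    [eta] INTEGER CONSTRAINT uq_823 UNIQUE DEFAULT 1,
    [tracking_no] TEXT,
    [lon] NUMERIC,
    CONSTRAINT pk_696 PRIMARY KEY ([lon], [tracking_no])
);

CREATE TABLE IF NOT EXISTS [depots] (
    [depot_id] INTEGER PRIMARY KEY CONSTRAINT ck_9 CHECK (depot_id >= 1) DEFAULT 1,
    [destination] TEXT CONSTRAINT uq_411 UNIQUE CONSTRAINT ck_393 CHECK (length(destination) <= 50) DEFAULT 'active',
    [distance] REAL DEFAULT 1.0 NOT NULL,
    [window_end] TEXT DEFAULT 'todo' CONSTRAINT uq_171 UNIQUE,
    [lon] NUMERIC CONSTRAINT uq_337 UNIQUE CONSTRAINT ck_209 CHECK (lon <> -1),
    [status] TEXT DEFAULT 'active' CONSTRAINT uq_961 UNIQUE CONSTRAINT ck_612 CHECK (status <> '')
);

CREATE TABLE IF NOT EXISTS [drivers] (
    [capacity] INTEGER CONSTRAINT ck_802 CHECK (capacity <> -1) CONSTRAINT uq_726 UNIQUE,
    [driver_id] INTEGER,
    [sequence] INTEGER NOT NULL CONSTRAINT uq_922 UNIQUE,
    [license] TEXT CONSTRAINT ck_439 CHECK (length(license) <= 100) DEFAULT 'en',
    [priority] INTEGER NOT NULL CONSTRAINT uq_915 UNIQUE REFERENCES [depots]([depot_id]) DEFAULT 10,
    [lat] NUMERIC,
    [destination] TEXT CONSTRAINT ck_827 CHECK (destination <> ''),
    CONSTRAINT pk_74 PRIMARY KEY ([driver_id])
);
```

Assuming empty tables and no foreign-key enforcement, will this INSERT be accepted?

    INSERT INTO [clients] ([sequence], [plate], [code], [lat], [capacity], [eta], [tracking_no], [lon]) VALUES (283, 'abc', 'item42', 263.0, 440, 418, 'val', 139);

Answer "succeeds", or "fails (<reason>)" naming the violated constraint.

succeeds

NOT NULL columns: capacity is supplied; fuel defaults to 100; lon is supplied; sequence is supplied; tracking_no is supplied.
CHECK constraints: 'item42' satisfies (length(code) <= 255).
No constraint is violated.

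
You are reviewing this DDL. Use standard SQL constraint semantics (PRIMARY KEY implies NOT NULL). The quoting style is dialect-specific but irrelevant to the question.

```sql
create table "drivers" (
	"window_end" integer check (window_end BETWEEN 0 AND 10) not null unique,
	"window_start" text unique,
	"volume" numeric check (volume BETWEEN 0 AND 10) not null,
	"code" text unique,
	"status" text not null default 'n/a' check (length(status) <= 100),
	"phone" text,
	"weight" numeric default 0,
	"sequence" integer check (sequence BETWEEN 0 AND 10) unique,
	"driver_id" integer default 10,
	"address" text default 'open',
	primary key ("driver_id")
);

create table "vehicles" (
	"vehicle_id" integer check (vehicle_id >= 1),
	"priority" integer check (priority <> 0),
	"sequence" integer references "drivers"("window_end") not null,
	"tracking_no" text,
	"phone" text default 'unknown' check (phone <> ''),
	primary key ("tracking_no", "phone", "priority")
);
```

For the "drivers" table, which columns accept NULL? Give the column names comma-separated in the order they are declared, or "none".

- window_end: declared NOT NULL → not nullable.
- window_start: UNIQUE does not imply NOT NULL → nullable.
- volume: declared NOT NULL → not nullable.
- code: UNIQUE does not imply NOT NULL → nullable.
- status: declared NOT NULL → not nullable.
- phone: no NOT NULL constraint applies → nullable.
- weight: DEFAULT only fills an omitted column; an explicit NULL is still allowed → nullable.
- sequence: CHECK does not forbid NULL (a CHECK constraint passes when its expression is NULL) → nullable.
- driver_id: part of the PRIMARY KEY, which implies NOT NULL → not nullable.
- address: DEFAULT only fills an omitted column; an explicit NULL is still allowed → nullable.

window_start, code, phone, weight, sequence, address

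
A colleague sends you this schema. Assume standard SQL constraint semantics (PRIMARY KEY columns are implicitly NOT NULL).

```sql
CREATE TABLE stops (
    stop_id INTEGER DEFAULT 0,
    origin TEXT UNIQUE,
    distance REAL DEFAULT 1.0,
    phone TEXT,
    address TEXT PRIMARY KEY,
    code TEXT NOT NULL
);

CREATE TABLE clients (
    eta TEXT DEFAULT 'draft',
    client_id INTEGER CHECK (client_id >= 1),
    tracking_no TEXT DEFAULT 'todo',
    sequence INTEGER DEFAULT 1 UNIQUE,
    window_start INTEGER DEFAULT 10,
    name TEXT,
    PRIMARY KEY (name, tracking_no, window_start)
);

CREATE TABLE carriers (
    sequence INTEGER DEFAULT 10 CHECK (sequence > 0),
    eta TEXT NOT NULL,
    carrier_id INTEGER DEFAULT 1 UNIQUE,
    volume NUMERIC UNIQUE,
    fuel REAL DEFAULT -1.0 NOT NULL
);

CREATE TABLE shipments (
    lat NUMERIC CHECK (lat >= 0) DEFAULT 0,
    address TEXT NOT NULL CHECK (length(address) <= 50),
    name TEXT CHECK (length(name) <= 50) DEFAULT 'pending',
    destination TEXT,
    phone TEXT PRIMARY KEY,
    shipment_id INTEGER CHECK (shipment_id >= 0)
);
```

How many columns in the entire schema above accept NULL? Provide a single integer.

14

stops: 4 nullable (stop_id, origin, distance, phone — PK (address) and explicit NOT NULL columns excluded).
clients: 3 nullable (eta, client_id, sequence — PK (name, tracking_no, window_start) and explicit NOT NULL columns excluded).
carriers: 3 nullable (sequence, carrier_id, volume — PK none and explicit NOT NULL columns excluded).
shipments: 4 nullable (lat, name, destination, shipment_id — PK (phone) and explicit NOT NULL columns excluded).
Total: 4 + 3 + 3 + 4 = 14.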